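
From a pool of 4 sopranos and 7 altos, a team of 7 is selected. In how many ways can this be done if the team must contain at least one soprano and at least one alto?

329

Total 7-person selections from all 11: C(11,7) = 330.
Subtract selections that omit an entire group: no sopranos → C(7,7) = 1; no altos → C(4,7) = 0.
Both groups omitted at once is impossible, so 330 − 1 = 329.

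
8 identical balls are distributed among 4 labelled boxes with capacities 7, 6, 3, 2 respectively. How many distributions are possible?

73

Ignoring the caps, the number of non-negative solutions to x_1+…+x_4 = 8 is C(11,3) = 165.
Subtract solutions that violate a single cap (substitute x_i' = x_i − (cap_i+1)): x_1 ≥ 8 gives C(3,3) = 1; x_2 ≥ 7 gives C(4,3) = 4; x_3 ≥ 4 gives C(7,3) = 35; x_4 ≥ 3 gives C(8,3) = 56. Together 96.
Add back pairs where two caps are both exceeded: 0 + 0 + 0 + 0 + 0 + 4 = 4.
By inclusion–exclusion the count is 165 − 96 + 4 = 73.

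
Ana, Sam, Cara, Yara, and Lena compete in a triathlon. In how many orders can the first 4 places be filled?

There are 5 choices for 1st place, 4 for 2nd, and so on down to 2 for position 4.
That gives 5 × 4 × 3 × 2 = 120.

120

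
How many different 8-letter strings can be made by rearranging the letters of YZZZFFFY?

YZZZFFFY has 8 letters with F appearing 3 times, Y appearing twice, and Z appearing 3 times.
So there are 8! / (3!·3!·2!) = 560 distinguishable arrangements.

560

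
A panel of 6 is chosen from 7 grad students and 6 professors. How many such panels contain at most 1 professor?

133

Split by how many professors are chosen (0 through 1).
Sum: C(6,0)·C(7,6) + C(6,1)·C(7,5) = 7 + 126 = 133.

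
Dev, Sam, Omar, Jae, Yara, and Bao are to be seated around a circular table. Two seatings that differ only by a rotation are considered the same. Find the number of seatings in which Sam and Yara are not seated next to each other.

Without the restriction there are (5)! = 120 seatings.
Seatings with Sam beside Yara: treat them as a block with 2 internal orders, giving 2 × (4)! = 48.
Subtracting, 120 − 48 = 72.

72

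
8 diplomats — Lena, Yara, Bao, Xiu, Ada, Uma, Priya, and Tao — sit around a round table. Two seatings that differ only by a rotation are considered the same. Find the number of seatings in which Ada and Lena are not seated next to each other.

3600

All circular seatings of 8 people number (7)! = 5040.
Seatings with Ada beside Lena: treat them as a block with 2 internal orders, giving 2 × (6)! = 1440.
Subtracting, 5040 − 1440 = 3600.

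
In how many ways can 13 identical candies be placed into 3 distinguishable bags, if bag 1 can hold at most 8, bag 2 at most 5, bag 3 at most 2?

6

Without the upper bounds there are C(15,2) = 105 ways to split 13 among 3 bags.
Subtract solutions that violate a single cap (substitute x_i' = x_i − (cap_i+1)): x_1 ≥ 9 gives C(6,2) = 15; x_2 ≥ 6 gives C(9,2) = 36; x_3 ≥ 3 gives C(12,2) = 66. Together 117.
Add back pairs where two caps are both exceeded: 0 + 3 + 15 = 18.
By inclusion–exclusion the count is 105 − 117 + 18 = 6.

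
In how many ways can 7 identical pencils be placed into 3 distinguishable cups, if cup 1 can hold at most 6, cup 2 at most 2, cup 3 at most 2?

By stars and bars, unrestricted non-negative solutions to x_1+…+x_3 = 7 number C(7+2,2) = 36.
Subtract solutions that violate a single cap (substitute x_i' = x_i − (cap_i+1)): x_1 ≥ 7 gives C(2,2) = 1; x_2 ≥ 3 gives C(6,2) = 15; x_3 ≥ 3 gives C(6,2) = 15. Together 31.
Add back pairs where two caps are both exceeded: 0 + 0 + 3 = 3.
By inclusion–exclusion the count is 36 − 31 + 3 = 8.

8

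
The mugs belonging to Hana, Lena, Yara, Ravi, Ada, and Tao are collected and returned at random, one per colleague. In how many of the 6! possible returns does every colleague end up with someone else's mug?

265

This is the derangement count D_6: permutations of 6 items with no fixed point.
By inclusion–exclusion this is Σ_{j=0}^{6} (−1)^j C(6,j)·(6−j)!.
Computing: 720 − 720 + 360 − 120 + 30 − 6 + 1 = 265.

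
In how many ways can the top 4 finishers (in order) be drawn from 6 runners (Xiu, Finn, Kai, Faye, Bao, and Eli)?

There are 6 choices for 1st place, 5 for 2nd, and so on down to 3 for position 4.
That gives 6 × 5 × 4 × 3 = 360.

360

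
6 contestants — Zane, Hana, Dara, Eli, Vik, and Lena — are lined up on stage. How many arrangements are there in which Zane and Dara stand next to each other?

240

Place the 4 others and the Zane-Dara pair as 5 objects in a line; the pair has 2 internal arrangements.
So the count is 2·(5)! = 240.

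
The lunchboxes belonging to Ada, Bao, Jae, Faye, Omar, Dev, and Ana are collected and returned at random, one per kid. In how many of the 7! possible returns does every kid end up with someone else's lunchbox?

Let Aᵢ be the assignments in which kid i gets their own lunchbox. We want the size of the complement of A₁∪…∪A_7.
By inclusion–exclusion this is Σ_{j=0}^{7} (−1)^j C(7,j)·(7−j)!.
Computing: 5040 − 5040 + 2520 − 840 + 210 − 42 + 7 − 1 = 1854.

1854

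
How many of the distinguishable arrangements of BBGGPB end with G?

20

With the last slot taken by G, it remains to arrange the other 5 letters (BBGPB).
Those 5 letters have B appearing 3 times, giving (5)!/(3!) = 20.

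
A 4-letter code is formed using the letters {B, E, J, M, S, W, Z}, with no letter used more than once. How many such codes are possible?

840

With no repetition, fill the 4 letters in order: 7 choices, then 6, down to 4.
7 × 6 × 5 × 4 = 840.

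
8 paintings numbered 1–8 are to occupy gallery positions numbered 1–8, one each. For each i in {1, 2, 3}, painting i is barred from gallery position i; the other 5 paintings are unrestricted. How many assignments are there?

Let Aᵢ (for i ∈ {1, 2, 3}) be the placements that put painting i in its forbidden gallery position. Any j of these fix j positions, leaving (8−j)! ways to fill the rest, and there are C(3,j) ways to pick which j.
By inclusion–exclusion, the number of valid placements is Σ_{j=0}^{3} (−1)^j C(3,j)·(8−j)!.
Computing: 40320 − 15120 + 2160 − 120 = 27240.

27240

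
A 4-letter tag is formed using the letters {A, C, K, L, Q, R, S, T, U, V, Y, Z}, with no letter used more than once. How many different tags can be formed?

11880

This is a permutation of 4 out of 12: P(12,4) = 12!/8!.
12 × 11 × 10 × 9 = 11880.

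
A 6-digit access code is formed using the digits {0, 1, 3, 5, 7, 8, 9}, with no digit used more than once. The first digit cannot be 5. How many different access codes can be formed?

The first digit has 7−1 = 6 choices (anything except 5).
The remaining 5 digits are filled from the other 6 symbols without repetition: 6 × 5 × 4 × 3 × 2 = 720.
Total: 6 × 720 = 4320.

4320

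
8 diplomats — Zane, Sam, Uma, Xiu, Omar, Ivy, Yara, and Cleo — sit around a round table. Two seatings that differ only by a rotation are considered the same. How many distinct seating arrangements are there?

5040

Around a circle, 8 distinct people have 8!/8 = (7)! = 5040 rotationally distinct seatings.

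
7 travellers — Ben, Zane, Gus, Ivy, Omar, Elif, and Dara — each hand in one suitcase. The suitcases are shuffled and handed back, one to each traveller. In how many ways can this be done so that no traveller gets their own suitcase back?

Let Aᵢ be the assignments in which traveller i gets their own suitcase. We want the size of the complement of A₁∪…∪A_7.
By inclusion–exclusion this is Σ_{j=0}^{7} (−1)^j C(7,j)·(7−j)!.
Computing: 5040 − 5040 + 2520 − 840 + 210 − 42 + 7 − 1 = 1854.

1854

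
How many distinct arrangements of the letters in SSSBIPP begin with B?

60

Fix B in the first position and arrange the remaining 6 letters.
Those 6 letters have P appearing twice and S appearing 3 times, giving (6)!/(3!·2!) = 60.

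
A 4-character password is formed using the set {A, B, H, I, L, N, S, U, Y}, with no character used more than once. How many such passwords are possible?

With no repetition, fill the 4 characters in order: 9 choices, then 8, down to 6.
9 × 8 × 7 × 6 = 3024.

3024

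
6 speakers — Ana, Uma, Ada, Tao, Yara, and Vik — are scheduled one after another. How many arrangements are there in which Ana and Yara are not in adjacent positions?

There are 6! = 720 arrangements in all. If Ana and Yara are adjacent, merging them into one block gives 2·(5)! = 240 arrangements.
So 720 − 240 = 480 arrangements keep them apart.

480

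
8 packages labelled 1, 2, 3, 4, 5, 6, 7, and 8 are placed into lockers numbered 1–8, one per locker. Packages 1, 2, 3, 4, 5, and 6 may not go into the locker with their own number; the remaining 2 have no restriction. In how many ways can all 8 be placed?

Let Aᵢ (for 1 ≤ i ≤ 6) be the placements that put package i in its forbidden locker. Any j of these fix j positions, leaving (8−j)! ways to fill the rest, and there are C(6,j) ways to pick which j.
By inclusion–exclusion, the number of valid placements is Σ_{j=0}^{6} (−1)^j C(6,j)·(8−j)!.
Computing: 40320 − 30240 + 10800 − 2400 + 360 − 36 + 2 = 18806.

18806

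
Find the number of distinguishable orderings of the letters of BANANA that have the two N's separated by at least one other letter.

40

Total arrangements of BANANA: 6!/(3!·2!) = 60.
If the two N's are adjacent, glue them into one block, leaving 5 items to arrange: (5)!/(3!) = 20 ways.
Hence 60 − 20 = 40.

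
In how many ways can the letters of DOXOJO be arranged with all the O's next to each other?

Treat the 3 copies of O as a single block. The multiset to arrange is then {OOO, D, J, X}, 4 items in all.
All 4 items are distinct, so there are (4)! = 24 arrangements.

24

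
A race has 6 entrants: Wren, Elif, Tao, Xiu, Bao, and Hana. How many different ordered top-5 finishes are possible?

This is an ordered selection of 5 from 6: P(6,5).
That gives 6 × 5 × 4 × 3 × 2 = 720.

720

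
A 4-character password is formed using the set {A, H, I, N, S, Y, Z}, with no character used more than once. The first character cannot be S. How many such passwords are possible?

720

The first character has 7−1 = 6 choices (anything except S).
The remaining 3 characters are filled from the other 6 symbols without repetition: 6 × 5 × 4 = 120.
Total: 6 × 120 = 720.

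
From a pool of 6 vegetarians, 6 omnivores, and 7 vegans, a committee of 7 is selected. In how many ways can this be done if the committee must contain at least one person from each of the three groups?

46165

With no constraint there are C(19,7) = 50388 possible selections.
Selections missing a whole group: no vegetarians → C(13,7) = 1716; no omnivores → C(13,7) = 1716; no vegans → C(12,7) = 792.
Add back selections omitting two groups (i.e. drawn from a single group): C(6,7) + C(6,7) + C(7,7) = 1.
By inclusion–exclusion: 50388 − 4224 + 1 = 46165.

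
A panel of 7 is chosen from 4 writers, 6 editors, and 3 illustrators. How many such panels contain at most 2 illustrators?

1506

Split by how many illustrators are chosen (0 through 2).
Sum: C(3,0)·C(10,7) + C(3,1)·C(10,6) + C(3,2)·C(10,5) = 120 + 630 + 756 = 1506.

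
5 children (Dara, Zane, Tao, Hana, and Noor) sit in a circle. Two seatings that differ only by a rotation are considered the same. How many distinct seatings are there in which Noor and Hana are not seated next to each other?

Without the restriction there are (4)! = 24 seatings.
Seatings with Noor beside Hana: treat them as a block with 2 internal orders, giving 2 × (3)! = 12.
Subtracting, 24 − 12 = 12.

12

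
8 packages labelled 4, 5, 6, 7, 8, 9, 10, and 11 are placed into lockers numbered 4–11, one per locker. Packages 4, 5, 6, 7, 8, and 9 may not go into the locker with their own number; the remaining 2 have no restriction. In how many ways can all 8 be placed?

18806

Let Aᵢ (for 4 ≤ i ≤ 9) be the placements that put package i in its forbidden locker. Any j of these fix j positions, leaving (8−j)! ways to fill the rest, and there are C(6,j) ways to pick which j.
By inclusion–exclusion, the number of valid placements is Σ_{j=0}^{6} (−1)^j C(6,j)·(8−j)!.
Computing: 40320 − 30240 + 10800 − 2400 + 360 − 36 + 2 = 18806.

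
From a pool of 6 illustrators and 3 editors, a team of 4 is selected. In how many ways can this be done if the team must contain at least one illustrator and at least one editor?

Total 4-person selections from all 9: C(9,4) = 126.
Selections missing a whole group: no illustrators → C(3,4) = 0; no editors → C(6,4) = 15.
Both groups omitted at once is impossible, so 126 − 15 = 111.

111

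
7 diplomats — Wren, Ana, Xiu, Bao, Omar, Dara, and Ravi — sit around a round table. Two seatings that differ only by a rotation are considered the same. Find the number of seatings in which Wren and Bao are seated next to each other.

240

Treat {Wren, Bao} as one unit (2 internal orders) and seat the resulting 6 units around the table: (5)! circular arrangements.
So 2 × (5)! = 2 × 120 = 240.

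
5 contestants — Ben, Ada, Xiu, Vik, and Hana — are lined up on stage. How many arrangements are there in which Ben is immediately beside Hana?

Glue Ben and Hana into one block (2 internal orders), leaving 4 units to arrange in a row.
That gives 2 × 4! = 2 × 24 = 48.

48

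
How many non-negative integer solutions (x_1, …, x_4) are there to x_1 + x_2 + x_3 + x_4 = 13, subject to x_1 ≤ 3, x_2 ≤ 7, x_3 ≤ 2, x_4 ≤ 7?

Ignoring the caps, the number of non-negative solutions to x_1+…+x_4 = 13 is C(16,3) = 560.
Subtract solutions that violate a single cap (substitute x_i' = x_i − (cap_i+1)): x_1 ≥ 4 gives C(12,3) = 220; x_2 ≥ 8 gives C(8,3) = 56; x_3 ≥ 3 gives C(13,3) = 286; x_4 ≥ 8 gives C(8,3) = 56. Together 618.
Add back pairs where two caps are both exceeded: 4 + 84 + 4 + 10 + 0 + 10 = 112.
By inclusion–exclusion the count is 560 − 618 + 112 = 54.

54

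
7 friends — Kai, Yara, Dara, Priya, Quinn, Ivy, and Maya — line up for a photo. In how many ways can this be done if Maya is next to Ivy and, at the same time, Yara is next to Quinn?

Treat {Maya,Ivy} as one block (2 orders) and {Yara,Quinn} as another (2 orders).
That leaves 5 units to arrange: 2 × 2 × 5! = 4 × 120 = 480.

480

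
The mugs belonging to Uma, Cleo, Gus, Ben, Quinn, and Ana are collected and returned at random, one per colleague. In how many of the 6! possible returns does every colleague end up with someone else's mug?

Count assignments avoiding every fixed point. For any j of the 6 colleagues fixed to their own mug, the other 6−j can be arranged in (6−j)! ways.
By inclusion–exclusion this is Σ_{j=0}^{6} (−1)^j C(6,j)·(6−j)!.
Computing: 720 − 720 + 360 − 120 + 30 − 6 + 1 = 265.

265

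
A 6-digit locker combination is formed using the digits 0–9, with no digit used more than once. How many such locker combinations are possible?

151200

With no repetition, fill the 6 digits in order: 10 choices, then 9, down to 5.
10 × 9 × 8 × 7 × 6 × 5 = 151200.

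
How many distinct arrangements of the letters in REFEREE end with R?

30

With the last slot taken by R, it remains to arrange the other 6 letters (EFEREE).
Those 6 letters have E appearing 4 times, giving (6)!/(4!) = 30.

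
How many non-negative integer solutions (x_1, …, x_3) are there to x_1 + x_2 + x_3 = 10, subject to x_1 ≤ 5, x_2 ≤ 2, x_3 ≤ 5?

6

Without the upper bounds there are C(12,2) = 66 ways to split 10 among 3 variables.
Subtract solutions that violate a single cap (substitute x_i' = x_i − (cap_i+1)): x_1 ≥ 6 gives C(6,2) = 15; x_2 ≥ 3 gives C(9,2) = 36; x_3 ≥ 6 gives C(6,2) = 15. Together 66.
Add back pairs where two caps are both exceeded: 3 + 0 + 3 = 6.
By inclusion–exclusion the count is 66 − 66 + 6 = 6.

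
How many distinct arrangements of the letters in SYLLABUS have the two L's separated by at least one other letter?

There are 8!/(2!·2!) = 10080 arrangements of SYLLABUS in total.
If the two L's are adjacent, glue them into one block, leaving 7 items to arrange: (7)!/(2!) = 2520 ways.
Subtracting, 10080 − 2520 = 7560 arrangements keep the L's apart.

7560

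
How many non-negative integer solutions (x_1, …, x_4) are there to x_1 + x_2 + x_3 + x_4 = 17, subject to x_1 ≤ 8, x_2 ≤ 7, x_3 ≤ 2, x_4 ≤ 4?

31

By stars and bars, unrestricted non-negative solutions to x_1+…+x_4 = 17 number C(17+3,3) = 1140.
Subtract solutions that violate a single cap (substitute x_i' = x_i − (cap_i+1)): x_1 ≥ 9 gives C(11,3) = 165; x_2 ≥ 8 gives C(12,3) = 220; x_3 ≥ 3 gives C(17,3) = 680; x_4 ≥ 5 gives C(15,3) = 455. Together 1520.
Add back pairs where two caps are both exceeded: 1 + 56 + 20 + 84 + 35 + 220 = 416.
Subtract triples: 0 + 0 + 1 + 4 = 5.
By inclusion–exclusion the count is 1140 − 1520 + 416 − 5 = 31.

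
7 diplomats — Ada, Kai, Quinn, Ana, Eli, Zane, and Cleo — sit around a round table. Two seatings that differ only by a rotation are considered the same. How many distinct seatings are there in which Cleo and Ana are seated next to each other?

240

Treat {Cleo, Ana} as one unit (2 internal orders) and seat the resulting 6 units around the table: (5)! circular arrangements.
So 2 × (5)! = 2 × 120 = 240.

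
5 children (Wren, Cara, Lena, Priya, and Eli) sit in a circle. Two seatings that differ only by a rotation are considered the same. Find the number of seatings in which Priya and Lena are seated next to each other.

12

Treat {Priya, Lena} as one unit (2 internal orders) and seat the resulting 4 units around the table: (3)! circular arrangements.
So 2 × (3)! = 2 × 6 = 12.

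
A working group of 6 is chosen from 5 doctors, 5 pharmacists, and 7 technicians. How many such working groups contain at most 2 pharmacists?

Split by how many pharmacists are chosen (0 through 2).
Sum: C(5,0)·C(12,6) + C(5,1)·C(12,5) + C(5,2)·C(12,4) = 924 + 3960 + 4950 = 9834.

9834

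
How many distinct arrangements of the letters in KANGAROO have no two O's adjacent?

7560

Total arrangements of KANGAROO: 8!/(2!·2!) = 10080.
Arrangements with the O's together: treat OO as one letter, giving (7)!/(2!) = 2520.
Subtracting, 10080 − 2520 = 7560 arrangements keep the O's apart.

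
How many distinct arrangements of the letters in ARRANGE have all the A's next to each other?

Treat the 2 copies of A as a single block. The multiset to arrange is then {AA, E, G, N, R, R}, 6 items in all.
That gives (6)!/(2!) = 360 arrangements.

360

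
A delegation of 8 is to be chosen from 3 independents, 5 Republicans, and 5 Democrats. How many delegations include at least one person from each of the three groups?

With no constraint there are C(13,8) = 1287 possible selections.
Subtract selections that omit an entire group: no independents → C(10,8) = 45; no Republicans → C(8,8) = 1; no Democrats → C(8,8) = 1.
Add back selections omitting two groups (i.e. drawn from a single group): C(3,8) + C(5,8) + C(5,8) = 0.
By inclusion–exclusion: 1287 − 47 + 0 = 1240.

1240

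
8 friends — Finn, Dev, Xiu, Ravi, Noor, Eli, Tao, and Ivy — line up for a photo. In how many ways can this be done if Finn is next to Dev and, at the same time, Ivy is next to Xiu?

Treat {Finn,Dev} as one block (2 orders) and {Ivy,Xiu} as another (2 orders).
That leaves 6 units to arrange: 2 × 2 × 6! = 4 × 720 = 2880.

2880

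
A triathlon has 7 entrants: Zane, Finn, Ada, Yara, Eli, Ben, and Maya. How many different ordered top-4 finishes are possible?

There are 7 choices for 1st place, 6 for 2nd, and so on down to 4 for position 4.
That gives 7 × 6 × 5 × 4 = 840.

840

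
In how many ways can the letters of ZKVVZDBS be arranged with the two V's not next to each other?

7560

Total arrangements of ZKVVZDBS: 8!/(2!·2!) = 10080.
Arrangements with the V's together: treat VV as one letter, giving (7)!/(2!) = 2520.
Hence 10080 − 2520 = 7560.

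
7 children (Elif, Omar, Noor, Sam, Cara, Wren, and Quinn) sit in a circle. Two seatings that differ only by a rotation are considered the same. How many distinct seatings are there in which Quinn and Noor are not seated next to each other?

480

Without the restriction there are (6)! = 720 seatings.
Seatings with Quinn beside Noor: treat them as a block with 2 internal orders, giving 2 × (5)! = 240.
Subtracting, 720 − 240 = 480.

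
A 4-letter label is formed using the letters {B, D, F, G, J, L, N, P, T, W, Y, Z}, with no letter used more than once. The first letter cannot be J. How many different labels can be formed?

10890

The first letter has 12−1 = 11 choices (anything except J).
The remaining 3 letters are filled from the other 11 symbols without repetition: 11 × 10 × 9 = 990.
Total: 11 × 990 = 10890.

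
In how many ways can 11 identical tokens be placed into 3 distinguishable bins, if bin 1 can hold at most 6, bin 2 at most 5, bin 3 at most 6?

27

Without the upper bounds there are C(13,2) = 78 ways to split 11 among 3 bins.
Subtract solutions that violate a single cap (substitute x_i' = x_i − (cap_i+1)): x_1 ≥ 7 gives C(6,2) = 15; x_2 ≥ 6 gives C(7,2) = 21; x_3 ≥ 7 gives C(6,2) = 15. Together 51.
No two caps can be exceeded simultaneously, so the pair terms are all 0.
By inclusion–exclusion the count is 78 − 51 + 0 = 27.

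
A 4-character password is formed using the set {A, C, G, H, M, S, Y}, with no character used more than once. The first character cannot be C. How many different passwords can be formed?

720

The first character has 7−1 = 6 choices (anything except C).
The remaining 3 characters are filled from the other 6 symbols without repetition: 6 × 5 × 4 = 120.
Total: 6 × 120 = 720.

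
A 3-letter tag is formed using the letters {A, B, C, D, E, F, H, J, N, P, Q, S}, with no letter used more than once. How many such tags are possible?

This is a permutation of 3 out of 12: P(12,3) = 12!/9!.
That product is 12 × 11 × 10 = 1320.

1320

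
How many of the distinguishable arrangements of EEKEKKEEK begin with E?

70

With the first slot taken by E, it remains to arrange the other 8 letters (EKEKKEEK).
Those 8 letters have E appearing 4 times and K appearing 4 times, giving (8)!/(4!·4!) = 70.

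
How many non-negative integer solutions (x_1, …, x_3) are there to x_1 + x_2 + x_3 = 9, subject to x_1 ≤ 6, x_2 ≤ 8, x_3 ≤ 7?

45

Without the upper bounds there are C(11,2) = 55 ways to split 9 among 3 variables.
Subtract solutions that violate a single cap (substitute x_i' = x_i − (cap_i+1)): x_1 ≥ 7 gives C(4,2) = 6; x_2 ≥ 9 gives C(2,2) = 1; x_3 ≥ 8 gives C(3,2) = 3. Together 10.
No two caps can be exceeded simultaneously, so the pair terms are all 0.
By inclusion–exclusion the count is 55 − 10 + 0 = 45.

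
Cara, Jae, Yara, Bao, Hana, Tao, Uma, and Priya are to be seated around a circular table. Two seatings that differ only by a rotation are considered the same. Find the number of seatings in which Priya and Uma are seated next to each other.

Glue Priya and Uma into a block (2 internal orders). Seating 7 units around a circle gives (6)! arrangements.
So 2 × (6)! = 2 × 720 = 1440.

1440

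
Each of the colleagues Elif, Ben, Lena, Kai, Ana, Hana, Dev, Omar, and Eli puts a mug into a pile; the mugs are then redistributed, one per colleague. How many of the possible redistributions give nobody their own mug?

133496

Let Aᵢ be the assignments in which colleague i gets their own mug. We want the size of the complement of A₁∪…∪A_9.
By inclusion–exclusion this is Σ_{j=0}^{9} (−1)^j C(9,j)·(9−j)!.
Computing: 362880 − 362880 + 181440 − 60480 + 15120 − 3024 + 504 − 72 + 9 − 1 = 133496.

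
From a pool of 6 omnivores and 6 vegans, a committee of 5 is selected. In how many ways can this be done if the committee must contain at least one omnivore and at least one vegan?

Total 5-person selections from all 12: C(12,5) = 792.
Selections missing a whole group: no omnivores → C(6,5) = 6; no vegans → C(6,5) = 6.
Both groups omitted at once is impossible, so 792 − 12 = 780.

780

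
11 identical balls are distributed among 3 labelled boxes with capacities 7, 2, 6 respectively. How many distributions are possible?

12

Without the upper bounds there are C(13,2) = 78 ways to split 11 among 3 boxes.
Subtract solutions that violate a single cap (substitute x_i' = x_i − (cap_i+1)): x_1 ≥ 8 gives C(5,2) = 10; x_2 ≥ 3 gives C(10,2) = 45; x_3 ≥ 7 gives C(6,2) = 15. Together 70.
Add back pairs where two caps are both exceeded: 1 + 0 + 3 = 4.
By inclusion–exclusion the count is 78 − 70 + 4 = 12.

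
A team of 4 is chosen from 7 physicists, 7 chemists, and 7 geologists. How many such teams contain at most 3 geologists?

Split by how many geologists are chosen (0 through 3).
Sum: C(7,0)·C(14,4) + C(7,1)·C(14,3) + C(7,2)·C(14,2) + C(7,3)·C(14,1) = 1001 + 2548 + 1911 + 490 = 5950.

5950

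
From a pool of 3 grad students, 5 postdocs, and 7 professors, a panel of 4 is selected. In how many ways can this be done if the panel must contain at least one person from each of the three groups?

Unrestricted: C(15,4) = 1365 ways to pick any 4 of the 15.
Selections missing a whole group: no grad students → C(12,4) = 495; no postdocs → C(10,4) = 210; no professors → C(8,4) = 70.
Add back selections omitting two groups (i.e. drawn from a single group): C(3,4) + C(5,4) + C(7,4) = 40.
By inclusion–exclusion: 1365 − 775 + 40 = 630.

630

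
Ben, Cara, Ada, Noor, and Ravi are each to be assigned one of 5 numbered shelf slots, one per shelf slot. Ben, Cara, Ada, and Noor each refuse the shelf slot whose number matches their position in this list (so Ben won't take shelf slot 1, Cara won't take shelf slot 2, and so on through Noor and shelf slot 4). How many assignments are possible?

Let Aᵢ (for 1 ≤ i ≤ 4) be the placements that put person i in their forbidden shelf slot. Any j of these fix j positions, leaving (5−j)! ways to fill the rest, and there are C(4,j) ways to pick which j.
By inclusion–exclusion, the number of valid placements is Σ_{j=0}^{4} (−1)^j C(4,j)·(5−j)!.
Computing: 120 − 96 + 36 − 8 + 1 = 53.

53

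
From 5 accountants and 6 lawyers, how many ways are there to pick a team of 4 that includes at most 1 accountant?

115

Split by how many accountants are chosen (0 through 1).
Sum: C(5,0)·C(6,4) + C(5,1)·C(6,3) = 15 + 100 = 115.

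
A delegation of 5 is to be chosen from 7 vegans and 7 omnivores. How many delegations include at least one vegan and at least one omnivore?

1960

Unrestricted: C(14,5) = 2002 ways to pick any 5 of the 14.
Selections missing a whole group: no vegans → C(7,5) = 21; no omnivores → C(7,5) = 21.
Both groups omitted at once is impossible, so 2002 − 42 = 1960.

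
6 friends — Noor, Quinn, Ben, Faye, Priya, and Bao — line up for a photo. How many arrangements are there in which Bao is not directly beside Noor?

There are 6! = 720 arrangements in all. If Bao and Noor are adjacent, merging them into one block gives 2·(5)! = 240 arrangements.
Complementary counting: 720 − 240 = 480.

480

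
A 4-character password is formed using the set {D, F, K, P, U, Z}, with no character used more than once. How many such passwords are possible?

360

Choose and order 4 of the 6 symbols: the first character has 6 options, the next 5, then 4, 3.
That product is 6 × 5 × 4 × 3 = 360.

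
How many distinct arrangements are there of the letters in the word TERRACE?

The 7 letters of TERRACE have repeats: E appearing twice and R appearing twice.
So there are 7! / (2!·2!) = 1260 distinguishable arrangements.

1260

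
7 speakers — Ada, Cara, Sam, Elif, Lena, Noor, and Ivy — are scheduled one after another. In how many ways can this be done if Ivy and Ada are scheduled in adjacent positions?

1440

Glue Ivy and Ada into one block (2 internal orders), leaving 6 units to arrange in a row.
So the count is 2·(6)! = 1440.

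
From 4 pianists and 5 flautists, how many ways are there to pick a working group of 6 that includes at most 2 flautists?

Split by how many flautists are chosen (0 through 2).
Sum: C(5,0)·C(4,6) + C(5,1)·C(4,5) + C(5,2)·C(4,4) = 0 + 0 + 10 = 10.

10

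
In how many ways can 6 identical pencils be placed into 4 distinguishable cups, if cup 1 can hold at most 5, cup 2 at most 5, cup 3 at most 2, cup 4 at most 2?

43

Ignoring the caps, the number of non-negative solutions to x_1+…+x_4 = 6 is C(9,3) = 84.
Subtract solutions that violate a single cap (substitute x_i' = x_i − (cap_i+1)): x_1 ≥ 6 gives C(3,3) = 1; x_2 ≥ 6 gives C(3,3) = 1; x_3 ≥ 3 gives C(6,3) = 20; x_4 ≥ 3 gives C(6,3) = 20. Together 42.
Add back pairs where two caps are both exceeded: 0 + 0 + 0 + 0 + 0 + 1 = 1.
By inclusion–exclusion the count is 84 − 42 + 1 = 43.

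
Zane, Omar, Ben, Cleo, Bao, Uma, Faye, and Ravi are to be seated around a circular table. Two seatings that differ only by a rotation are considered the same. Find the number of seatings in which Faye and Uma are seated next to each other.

1440

Treat {Faye, Uma} as one unit (2 internal orders) and seat the resulting 7 units around the table: (6)! circular arrangements.
So 2 × (6)! = 2 × 720 = 1440.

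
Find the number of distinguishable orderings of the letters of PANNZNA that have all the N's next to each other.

Treat the 3 copies of N as a single block. The multiset to arrange is then {NNN, A, A, P, Z}, 5 items in all.
That gives (5)!/(2!) = 60 arrangements.

60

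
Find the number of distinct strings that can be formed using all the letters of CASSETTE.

The 8 letters of CASSETTE have repeats: E appearing twice, S appearing twice, and T appearing twice.
The number of distinct arrangements is 8!/(2!·2!·2!) = 40320/8 = 5040.

5040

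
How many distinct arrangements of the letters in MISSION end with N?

With the last slot taken by N, it remains to arrange the other 6 letters (MISSIO).
Those 6 letters have I appearing twice and S appearing twice, giving (6)!/(2!·2!) = 180.

180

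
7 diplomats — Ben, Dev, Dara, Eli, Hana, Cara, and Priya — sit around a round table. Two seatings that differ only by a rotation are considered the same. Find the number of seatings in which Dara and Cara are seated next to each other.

240

Treat {Dara, Cara} as one unit (2 internal orders) and seat the resulting 6 units around the table: (5)! circular arrangements.
So 2 × (5)! = 2 × 120 = 240.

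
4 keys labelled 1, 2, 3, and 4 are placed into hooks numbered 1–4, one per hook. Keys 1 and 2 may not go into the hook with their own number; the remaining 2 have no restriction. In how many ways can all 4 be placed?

14

Let Aᵢ (for i ∈ {1, 2}) be the placements that put key i in its forbidden hook. Any j of these fix j positions, leaving (4−j)! ways to fill the rest, and there are C(2,j) ways to pick which j.
By inclusion–exclusion, the number of valid placements is Σ_{j=0}^{2} (−1)^j C(2,j)·(4−j)!.
Computing: 24 − 12 + 2 = 14.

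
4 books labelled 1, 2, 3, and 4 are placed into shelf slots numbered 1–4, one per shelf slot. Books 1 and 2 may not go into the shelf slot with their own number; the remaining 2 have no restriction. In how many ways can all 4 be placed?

14

Let Aᵢ (for i ∈ {1, 2}) be the placements that put book i in its forbidden shelf slot. Any j of these fix j positions, leaving (4−j)! ways to fill the rest, and there are C(2,j) ways to pick which j.
By inclusion–exclusion, the number of valid placements is Σ_{j=0}^{2} (−1)^j C(2,j)·(4−j)!.
Computing: 24 − 12 + 2 = 14.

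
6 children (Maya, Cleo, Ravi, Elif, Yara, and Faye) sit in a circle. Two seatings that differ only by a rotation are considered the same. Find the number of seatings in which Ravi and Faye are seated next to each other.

Treat {Ravi, Faye} as one unit (2 internal orders) and seat the resulting 5 units around the table: (4)! circular arrangements.
So 2 × (4)! = 2 × 24 = 48.

48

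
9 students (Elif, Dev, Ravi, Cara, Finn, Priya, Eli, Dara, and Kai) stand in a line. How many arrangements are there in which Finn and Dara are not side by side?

282240

There are 9! = 362880 arrangements in all. If Finn and Dara are adjacent, merging them into one block gives 2·(8)! = 80640 arrangements.
Complementary counting: 362880 − 80640 = 282240.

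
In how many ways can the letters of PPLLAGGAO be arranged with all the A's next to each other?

5040

Treat the 2 copies of A as a single block. The multiset to arrange is then {AA, G, G, L, L, O, P, P}, 8 items in all.
That gives (8)!/(2!·2!·2!) = 5040 arrangements.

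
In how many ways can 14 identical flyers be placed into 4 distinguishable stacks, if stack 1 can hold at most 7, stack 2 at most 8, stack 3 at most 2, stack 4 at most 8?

By stars and bars, unrestricted non-negative solutions to x_1+…+x_4 = 14 number C(14+3,3) = 680.
Subtract solutions that violate a single cap (substitute x_i' = x_i − (cap_i+1)): x_1 ≥ 8 gives C(9,3) = 84; x_2 ≥ 9 gives C(8,3) = 56; x_3 ≥ 3 gives C(14,3) = 364; x_4 ≥ 9 gives C(8,3) = 56. Together 560.
Add back pairs where two caps are both exceeded: 0 + 20 + 0 + 10 + 0 + 10 = 40.
By inclusion–exclusion the count is 680 − 560 + 40 = 160.

160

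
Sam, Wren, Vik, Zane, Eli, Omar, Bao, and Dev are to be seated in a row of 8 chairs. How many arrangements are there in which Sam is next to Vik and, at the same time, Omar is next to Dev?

2880

Treat {Sam,Vik} as one block (2 orders) and {Omar,Dev} as another (2 orders).
That leaves 6 units to arrange: 2 × 2 × 6! = 4 × 720 = 2880.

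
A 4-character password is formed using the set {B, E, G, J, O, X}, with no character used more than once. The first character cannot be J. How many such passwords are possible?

300

The first character has 6−1 = 5 choices (anything except J).
The remaining 3 characters are filled from the other 5 symbols without repetition: 5 × 4 × 3 = 60.
Total: 5 × 60 = 300.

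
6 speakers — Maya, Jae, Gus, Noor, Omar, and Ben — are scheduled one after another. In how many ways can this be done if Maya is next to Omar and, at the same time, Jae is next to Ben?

Treat {Maya,Omar} as one block (2 orders) and {Jae,Ben} as another (2 orders).
That leaves 4 units to arrange: 2 × 2 × 4! = 4 × 24 = 96.

96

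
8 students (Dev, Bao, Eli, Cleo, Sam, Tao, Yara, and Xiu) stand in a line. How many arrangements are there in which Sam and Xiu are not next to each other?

30240

Of the 8! = 40320 arrangements, those with Sam and Xiu adjacent number 2 × 7! = 10080 (treat the pair as a block with 2 internal orders).
So 40320 − 10080 = 30240 arrangements keep them apart.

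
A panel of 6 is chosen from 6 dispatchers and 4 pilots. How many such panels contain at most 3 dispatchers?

Split by how many dispatchers are chosen (0 through 3).
Sum: C(6,0)·C(4,6) + C(6,1)·C(4,5) + C(6,2)·C(4,4) + C(6,3)·C(4,3) = 0 + 0 + 15 + 80 = 95.

95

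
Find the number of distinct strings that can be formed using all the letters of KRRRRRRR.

Letter multiplicities in KRRRRRRR: K×1, R×7.
Dividing 8! = 40320 by 7! = 5040 for the repeated letters gives 8.

8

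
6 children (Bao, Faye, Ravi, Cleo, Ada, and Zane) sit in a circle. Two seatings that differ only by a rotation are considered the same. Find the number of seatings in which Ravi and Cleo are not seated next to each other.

72

Without the restriction there are (5)! = 120 seatings.
Those with Ravi next to Cleo: fuse the pair into one unit and seat 5 units around a circle — 2·(4)! = 48.
Subtracting, 120 − 48 = 72.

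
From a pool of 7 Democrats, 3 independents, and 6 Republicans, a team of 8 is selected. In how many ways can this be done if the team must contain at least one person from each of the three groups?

With no constraint there are C(16,8) = 12870 possible selections.
Selections missing a whole group: no Democrats → C(9,8) = 9; no independents → C(13,8) = 1287; no Republicans → C(10,8) = 45.
Add back selections omitting two groups (i.e. drawn from a single group): C(7,8) + C(3,8) + C(6,8) = 0.
By inclusion–exclusion: 12870 − 1341 + 0 = 11529.

11529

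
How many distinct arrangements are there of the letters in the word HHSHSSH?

HHSHSSH has 7 letters with H appearing 4 times and S appearing 3 times.
The number of distinct arrangements is 7!/(4!·3!) = 5040/144 = 35.

35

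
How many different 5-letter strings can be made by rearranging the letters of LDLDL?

10

Letter multiplicities in LDLDL: D×2, L×3.
So there are 5! / (3!·2!) = 10 distinguishable arrangements.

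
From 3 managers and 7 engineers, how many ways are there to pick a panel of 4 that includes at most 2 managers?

203

Split by how many managers are chosen (0 through 2).
Sum: C(3,0)·C(7,4) + C(3,1)·C(7,3) + C(3,2)·C(7,2) = 35 + 105 + 63 = 203.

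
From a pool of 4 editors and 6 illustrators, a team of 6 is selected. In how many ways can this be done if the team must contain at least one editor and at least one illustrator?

209

Total 6-person selections from all 10: C(10,6) = 210.
Subtract selections that omit an entire group: no editors → C(6,6) = 1; no illustrators → C(4,6) = 0.
Both groups omitted at once is impossible, so 210 − 1 = 209.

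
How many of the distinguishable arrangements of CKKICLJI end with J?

Fix J in the last position and arrange the remaining 7 letters.
Those 7 letters have C appearing twice, I appearing twice, and K appearing twice, giving (7)!/(2!·2!·2!) = 630.

630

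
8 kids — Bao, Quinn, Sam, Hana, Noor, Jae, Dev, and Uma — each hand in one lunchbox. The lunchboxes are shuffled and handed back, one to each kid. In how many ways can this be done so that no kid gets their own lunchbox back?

This is the derangement count D_8: permutations of 8 items with no fixed point.
By inclusion–exclusion this is Σ_{j=0}^{8} (−1)^j C(8,j)·(8−j)!.
Computing: 40320 − 40320 + 20160 − 6720 + 1680 − 336 + 56 − 8 + 1 = 14833.

14833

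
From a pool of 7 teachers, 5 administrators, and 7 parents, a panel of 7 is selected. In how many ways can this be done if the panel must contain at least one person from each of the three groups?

Unrestricted: C(19,7) = 50388 ways to pick any 7 of the 19.
Subtract selections that omit an entire group: no teachers → C(12,7) = 792; no administrators → C(14,7) = 3432; no parents → C(12,7) = 792.
Add back selections omitting two groups (i.e. drawn from a single group): C(7,7) + C(5,7) + C(7,7) = 2.
By inclusion–exclusion: 50388 − 5016 + 2 = 45374.

45374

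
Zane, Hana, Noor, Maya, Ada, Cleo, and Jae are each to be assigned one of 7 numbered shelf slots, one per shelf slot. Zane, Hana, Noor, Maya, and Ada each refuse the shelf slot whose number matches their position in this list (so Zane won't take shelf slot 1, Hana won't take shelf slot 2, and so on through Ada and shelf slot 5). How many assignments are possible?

2428

Let Aᵢ (for 1 ≤ i ≤ 5) be the placements that put person i in their forbidden shelf slot. Any j of these fix j positions, leaving (7−j)! ways to fill the rest, and there are C(5,j) ways to pick which j.
By inclusion–exclusion, the number of valid placements is Σ_{j=0}^{5} (−1)^j C(5,j)·(7−j)!.
Computing: 5040 − 3600 + 1200 − 240 + 30 − 2 = 2428.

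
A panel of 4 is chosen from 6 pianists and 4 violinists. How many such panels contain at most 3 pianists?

195

Split by how many pianists are chosen (0 through 3).
Sum: C(6,0)·C(4,4) + C(6,1)·C(4,3) + C(6,2)·C(4,2) + C(6,3)·C(4,1) = 1 + 24 + 90 + 80 = 195.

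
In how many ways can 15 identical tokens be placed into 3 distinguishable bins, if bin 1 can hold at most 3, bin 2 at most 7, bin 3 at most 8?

Without the upper bounds there are C(17,2) = 136 ways to split 15 among 3 bins.
Subtract solutions that violate a single cap (substitute x_i' = x_i − (cap_i+1)): x_1 ≥ 4 gives C(13,2) = 78; x_2 ≥ 8 gives C(9,2) = 36; x_3 ≥ 9 gives C(8,2) = 28. Together 142.
Add back pairs where two caps are both exceeded: 10 + 6 + 0 = 16.
By inclusion–exclusion the count is 136 − 142 + 16 = 10.

10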